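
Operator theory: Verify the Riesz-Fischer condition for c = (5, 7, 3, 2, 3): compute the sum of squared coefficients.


sum |c_n|^2 = 5^2 + 7^2 + 3^2 + 2^2 + 3^2
= 25 + 49 + 9 + 4 + 9
= 96

96


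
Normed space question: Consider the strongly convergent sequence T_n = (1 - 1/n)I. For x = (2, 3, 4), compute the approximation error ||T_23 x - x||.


T_23 x - x = (1 - 1/23)x - x = -x/23
||x|| = sqrt(29) = 5.3852
||T_23 x - x|| = ||x||/23 = 5.3852/23 = 0.2341

0.2341


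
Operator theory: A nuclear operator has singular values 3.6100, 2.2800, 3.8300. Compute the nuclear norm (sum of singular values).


The nuclear norm is the sum of all singular values.
||T||_1 = 3.6100 + 2.2800 + 3.8300
= 9.7200

9.7200


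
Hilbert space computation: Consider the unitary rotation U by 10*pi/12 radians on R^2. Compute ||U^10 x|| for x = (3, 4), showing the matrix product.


U is a rotation by theta = 10*pi/12
U^10 = rotation by 10*theta = 100*pi/12 = 4*pi/12 (mod 2*pi)
cos(4*pi/12) = 0.5000, sin(4*pi/12) = 0.8660
U^10 x = (0.5000 * 3 - 0.8660 * 4, 0.8660 * 3 + 0.5000 * 4)
= (-1.9641, 4.5981)
||U^10 x|| = sqrt((-1.9641)^2 + 4.5981^2) = sqrt(25.0000) = 5.0000

5.0000


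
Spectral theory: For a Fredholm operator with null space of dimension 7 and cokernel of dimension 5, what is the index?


The Fredholm index is defined as ind(T) = dim(ker T) - dim(coker T)
= 7 - 5
= 2

2


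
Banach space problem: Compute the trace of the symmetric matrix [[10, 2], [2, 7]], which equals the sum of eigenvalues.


For a self-adjoint (symmetric) matrix, the eigenvalues are real.
The sum of eigenvalues equals the trace of the matrix.
trace = 10 + 7 = 17

17


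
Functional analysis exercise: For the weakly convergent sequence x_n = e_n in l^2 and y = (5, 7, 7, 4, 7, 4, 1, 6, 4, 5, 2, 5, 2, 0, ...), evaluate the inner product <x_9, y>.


x_9 = e_9 is the standard basis vector with 1 in position 9.
<x_9, y> = y_9 = 4
As n -> infinity, <x_n, y> -> 0, confirming weak convergence of (x_n) to 0.

4


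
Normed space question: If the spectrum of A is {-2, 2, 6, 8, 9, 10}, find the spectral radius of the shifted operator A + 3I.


Spectrum of A + 3I = {1, 5, 9, 11, 12, 13}
Spectral radius = max |lambda| over the shifted spectrum
= max(1, 5, 9, 11, 12, 13) = 13

13


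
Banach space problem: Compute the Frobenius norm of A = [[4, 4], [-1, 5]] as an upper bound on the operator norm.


||A||_F^2 = sum a_ij^2
= 4^2 + 4^2 + (-1)^2 + 5^2
= 16 + 16 + 1 + 25 = 58
||A||_F = sqrt(58) = 7.6158

7.6158


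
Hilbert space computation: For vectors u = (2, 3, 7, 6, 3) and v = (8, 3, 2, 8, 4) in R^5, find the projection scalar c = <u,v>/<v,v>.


Computing <u,v> = 2*8 + 3*3 + 7*2 + 6*8 + 3*4 = 99
Computing <v,v> = 8^2 + 3^2 + 2^2 + 8^2 + 4^2 = 157
Projection coefficient = 99/157 = 0.6306

0.6306


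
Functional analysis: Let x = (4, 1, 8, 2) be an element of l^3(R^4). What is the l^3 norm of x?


The l^3 norm = (sum |x_i|^3)^(1/3)
Sum of 3th powers = 64 + 1 + 512 + 8 = 585
||x||_3 = (585)^(1/3) = 8.3634

8.3634


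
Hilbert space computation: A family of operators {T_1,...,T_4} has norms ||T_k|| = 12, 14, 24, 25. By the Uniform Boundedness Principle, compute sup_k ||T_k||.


By the Uniform Boundedness Principle, the supremum of norms is finite.
sup_k ||T_k|| = max(12, 14, 24, 25) = 25

25


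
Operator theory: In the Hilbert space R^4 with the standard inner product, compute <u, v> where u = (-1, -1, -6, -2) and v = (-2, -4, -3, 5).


Computing the standard inner product <u, v> = sum u_i * v_i
= -1*-2 + -1*-4 + -6*-3 + -2*5
= 2 + 4 + 18 + -10
= 14

14


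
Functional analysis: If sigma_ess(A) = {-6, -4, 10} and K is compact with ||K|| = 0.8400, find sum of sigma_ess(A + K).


By Weyl's theorem, the essential spectrum is invariant under compact perturbations.
sigma_ess(A + K) = sigma_ess(A) = {-6, -4, 10}
Sum = -6 + -4 + 10 = 0

0


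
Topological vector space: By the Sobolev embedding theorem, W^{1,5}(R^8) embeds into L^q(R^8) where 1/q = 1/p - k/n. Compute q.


Using the Sobolev embedding formula: 1/q = 1/p - k/n
1/q = 1/5 - 1/8 = 3/40
q = 1/(3/40) = 40/3 = 13.3333

13.3333


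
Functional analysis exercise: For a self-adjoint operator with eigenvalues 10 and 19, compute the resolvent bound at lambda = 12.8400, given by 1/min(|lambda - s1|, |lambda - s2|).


dist(12.8400, {10, 19}) = min(|12.8400 - 10|, |12.8400 - 19|)
= min(2.8400, 6.1600) = 2.8400
Resolvent bound = 1/2.8400 = 0.3521

0.3521


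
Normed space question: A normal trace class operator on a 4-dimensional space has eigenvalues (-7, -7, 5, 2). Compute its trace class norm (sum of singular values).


For a normal operator, singular values equal |eigenvalues|.
Trace norm = sum |lambda_i| = 7 + 7 + 5 + 2
= 21

21


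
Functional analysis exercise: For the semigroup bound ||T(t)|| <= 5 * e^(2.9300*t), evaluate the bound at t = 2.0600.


||T(2.0600)|| <= 5 * exp(2.9300 * 2.0600)
= 5 * exp(6.0358)
= 5 * 418.1332
= 2090.6659

2090.6659


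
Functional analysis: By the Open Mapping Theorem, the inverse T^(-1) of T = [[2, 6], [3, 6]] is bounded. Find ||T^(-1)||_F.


det(T) = 2*6 - 6*3 = -6
T^(-1) = (1/-6) * [[6, -6], [-3, 2]] = [[-1.0000, 1.0000], [0.5000, -0.3333]]
||T^(-1)||_F^2 = (-1.0000)^2 + 1.0000^2 + 0.5000^2 + (-0.3333)^2 = 2.3611
||T^(-1)||_F = sqrt(2.3611) = 1.5366

1.5366


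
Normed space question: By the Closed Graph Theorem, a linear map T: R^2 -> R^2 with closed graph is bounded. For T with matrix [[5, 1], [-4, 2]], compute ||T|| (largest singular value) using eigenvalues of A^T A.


A^T A = [[41, -3], [-3, 5]]
trace(A^T A) = 46, det(A^T A) = 196
discriminant = 46^2 - 4*196 = 1332
Largest eigenvalue of A^T A = (trace + sqrt(disc))/2 = 41.2483
||T|| = sqrt(41.2483) = 6.4225

6.4225


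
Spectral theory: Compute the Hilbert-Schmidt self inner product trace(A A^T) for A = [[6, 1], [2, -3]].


trace(A * A^T) = sum of squares of all entries
= 6^2 + 1^2 + 2^2 + (-3)^2
= 36 + 1 + 4 + 9
= 50

50


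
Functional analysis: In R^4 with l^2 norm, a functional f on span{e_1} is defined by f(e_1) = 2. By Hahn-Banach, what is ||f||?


The norm of f is given by ||f|| = sup_{||x||=1} |f(x)|.
On span{e_1}, ||e_1|| = 1, so ||f|| = |f(e_1)| / ||e_1||
= |2| / 1 = 2.0000

2.0000


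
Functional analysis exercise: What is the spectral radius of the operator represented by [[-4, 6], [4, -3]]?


For a 2x2 matrix, eigenvalues satisfy lambda^2 - (trace)*lambda + det = 0
trace = -4 + -3 = -7
det = -4*-3 - 6*4 = -12
discriminant = (-7)^2 - 4*(-12) = 97
spectral radius = max |eigenvalue| = 8.4244

8.4244


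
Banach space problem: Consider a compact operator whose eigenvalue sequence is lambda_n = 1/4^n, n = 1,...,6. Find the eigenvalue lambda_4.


The eigenvalue formula gives lambda_4 = 1/4^4
= 1/256
= 0.0039

0.0039


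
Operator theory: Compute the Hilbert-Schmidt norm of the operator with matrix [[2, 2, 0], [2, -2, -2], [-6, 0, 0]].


The Hilbert-Schmidt norm is sqrt(sum of squares of all entries).
Sum of squares = 2^2 + 2^2 + 0^2 + 2^2 + (-2)^2 + (-2)^2 + (-6)^2 + 0^2 + 0^2
= 4 + 4 + 0 + 4 + 4 + 4 + 36 + 0 + 0 = 56
||T||_HS = sqrt(56) = 7.4833

7.4833


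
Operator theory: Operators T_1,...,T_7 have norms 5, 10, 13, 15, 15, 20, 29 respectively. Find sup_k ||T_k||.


By the Uniform Boundedness Principle, the supremum of norms is finite.
sup_k ||T_k|| = max(5, 10, 13, 15, 15, 20, 29) = 29

29


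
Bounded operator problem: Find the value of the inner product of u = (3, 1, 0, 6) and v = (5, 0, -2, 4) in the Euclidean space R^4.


Computing the standard inner product <u, v> = sum u_i * v_i
= 3*5 + 1*0 + 0*-2 + 6*4
= 15 + 0 + 0 + 24
= 39

39


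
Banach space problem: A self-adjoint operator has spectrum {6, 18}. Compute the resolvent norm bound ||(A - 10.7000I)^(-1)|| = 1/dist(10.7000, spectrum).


dist(10.7000, {6, 18}) = min(|10.7000 - 6|, |10.7000 - 18|)
= min(4.7000, 7.3000) = 4.7000
Resolvent bound = 1/4.7000 = 0.2128

0.2128


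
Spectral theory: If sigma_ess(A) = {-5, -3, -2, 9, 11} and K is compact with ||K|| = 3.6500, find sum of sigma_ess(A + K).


By Weyl's theorem, the essential spectrum is invariant under compact perturbations.
sigma_ess(A + K) = sigma_ess(A) = {-5, -3, -2, 9, 11}
Sum = -5 + -3 + -2 + 9 + 11 = 10

10


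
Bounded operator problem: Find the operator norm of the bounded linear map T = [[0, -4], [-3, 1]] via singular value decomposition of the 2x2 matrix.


A^T A = [[9, -3], [-3, 17]]
trace(A^T A) = 26, det(A^T A) = 144
discriminant = 26^2 - 4*144 = 100
Largest eigenvalue of A^T A = (trace + sqrt(disc))/2 = 18.0000
||T|| = sqrt(18.0000) = 4.2426

4.2426


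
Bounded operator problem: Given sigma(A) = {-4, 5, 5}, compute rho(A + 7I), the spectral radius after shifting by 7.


Spectrum of A + 7I = {3, 12, 12}
Spectral radius = max |lambda| over the shifted spectrum
= max(3, 12, 12) = 12

12


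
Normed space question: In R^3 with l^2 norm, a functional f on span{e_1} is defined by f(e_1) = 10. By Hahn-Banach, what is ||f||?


The norm of f is given by ||f|| = sup_{||x||=1} |f(x)|.
On span{e_1}, ||e_1|| = 1, so ||f|| = |f(e_1)| / ||e_1||
= |10| / 1 = 10.0000

10.0000


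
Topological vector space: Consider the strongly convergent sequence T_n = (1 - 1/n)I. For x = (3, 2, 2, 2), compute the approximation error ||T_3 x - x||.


T_3 x - x = (1 - 1/3)x - x = -x/3
||x|| = sqrt(21) = 4.5826
||T_3 x - x|| = ||x||/3 = 4.5826/3 = 1.5275

1.5275


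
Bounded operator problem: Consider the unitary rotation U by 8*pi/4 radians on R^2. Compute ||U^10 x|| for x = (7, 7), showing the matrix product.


U is a rotation by theta = 8*pi/4
U^10 = rotation by 10*theta = 80*pi/4 = 0*pi/4 (mod 2*pi)
cos(0*pi/4) = 1.0000, sin(0*pi/4) = 0.0000
U^10 x = (1.0000 * 7 - 0.0000 * 7, 0.0000 * 7 + 1.0000 * 7)
= (7.0000, 7.0000)
||U^10 x|| = sqrt(7.0000^2 + 7.0000^2) = sqrt(98.0000) = 9.8995

9.8995


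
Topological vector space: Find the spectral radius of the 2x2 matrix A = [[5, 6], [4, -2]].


For a 2x2 matrix, eigenvalues satisfy lambda^2 - (trace)*lambda + det = 0
trace = 5 + -2 = 3
det = 5*-2 - 6*4 = -34
discriminant = 3^2 - 4*(-34) = 145
spectral radius = max |eigenvalue| = 7.5208

7.5208


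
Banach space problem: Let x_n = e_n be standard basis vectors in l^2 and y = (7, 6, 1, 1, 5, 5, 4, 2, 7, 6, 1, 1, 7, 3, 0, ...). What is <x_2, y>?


x_2 = e_2 is the standard basis vector with 1 in position 2.
<x_2, y> = y_2 = 6
As n -> infinity, <x_n, y> -> 0, confirming weak convergence of (x_n) to 0.

6


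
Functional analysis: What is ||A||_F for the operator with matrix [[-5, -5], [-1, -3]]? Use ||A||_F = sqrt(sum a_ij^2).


||A||_F^2 = sum a_ij^2
= (-5)^2 + (-5)^2 + (-1)^2 + (-3)^2
= 25 + 25 + 1 + 9 = 60
||A||_F = sqrt(60) = 7.7460

7.7460


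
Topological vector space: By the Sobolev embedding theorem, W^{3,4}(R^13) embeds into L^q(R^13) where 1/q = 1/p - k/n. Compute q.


Using the Sobolev embedding formula: 1/q = 1/p - k/n
1/q = 1/4 - 3/13 = 1/52
q = 1/(1/52) = 52

52.0000


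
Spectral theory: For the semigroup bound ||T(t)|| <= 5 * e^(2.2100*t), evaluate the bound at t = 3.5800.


||T(3.5800)|| <= 5 * exp(2.2100 * 3.5800)
= 5 * exp(7.9118)
= 5 * 2729.2988
= 13646.4939

13646.4939


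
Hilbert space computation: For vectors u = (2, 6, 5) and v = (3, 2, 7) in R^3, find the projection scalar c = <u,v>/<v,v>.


Computing <u,v> = 2*3 + 6*2 + 5*7 = 53
Computing <v,v> = 3^2 + 2^2 + 7^2 = 62
Projection coefficient = 53/62 = 0.8548

0.8548


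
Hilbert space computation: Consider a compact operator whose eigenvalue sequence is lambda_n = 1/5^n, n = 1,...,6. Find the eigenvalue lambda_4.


The eigenvalue formula gives lambda_4 = 1/5^4
= 1/625
= 0.0016

0.0016


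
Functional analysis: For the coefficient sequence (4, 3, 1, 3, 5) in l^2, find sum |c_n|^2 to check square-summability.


sum |c_n|^2 = 4^2 + 3^2 + 1^2 + 3^2 + 5^2
= 16 + 9 + 1 + 9 + 25
= 60

60


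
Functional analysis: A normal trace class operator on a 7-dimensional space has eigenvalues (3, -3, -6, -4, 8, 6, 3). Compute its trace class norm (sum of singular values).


For a normal operator, singular values equal |eigenvalues|.
Trace norm = sum |lambda_i| = 3 + 3 + 6 + 4 + 8 + 6 + 3
= 33

33


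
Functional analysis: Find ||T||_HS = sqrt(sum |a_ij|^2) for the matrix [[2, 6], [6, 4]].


The Hilbert-Schmidt norm is sqrt(sum of squares of all entries).
Sum of squares = 2^2 + 6^2 + 6^2 + 4^2
= 4 + 36 + 36 + 16 = 92
||T||_HS = sqrt(92) = 9.5917

9.5917


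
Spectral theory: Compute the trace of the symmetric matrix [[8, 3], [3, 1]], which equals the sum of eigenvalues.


For a self-adjoint (symmetric) matrix, the eigenvalues are real.
The sum of eigenvalues equals the trace of the matrix.
trace = 8 + 1 = 9

9


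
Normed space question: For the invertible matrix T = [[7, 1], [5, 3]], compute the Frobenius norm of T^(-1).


det(T) = 7*3 - 1*5 = 16
T^(-1) = (1/16) * [[3, -1], [-5, 7]] = [[0.1875, -0.0625], [-0.3125, 0.4375]]
||T^(-1)||_F^2 = 0.1875^2 + (-0.0625)^2 + (-0.3125)^2 + 0.4375^2 = 0.3281
||T^(-1)||_F = sqrt(0.3281) = 0.5728

0.5728


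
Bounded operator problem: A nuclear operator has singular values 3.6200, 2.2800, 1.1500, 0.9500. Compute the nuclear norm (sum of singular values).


The nuclear norm is the sum of all singular values.
||T||_1 = 3.6200 + 2.2800 + 1.1500 + 0.9500
= 8.0000

8.0000


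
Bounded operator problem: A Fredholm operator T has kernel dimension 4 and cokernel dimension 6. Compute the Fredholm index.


The Fredholm index is defined as ind(T) = dim(ker T) - dim(coker T)
= 4 - 6
= -2

-2


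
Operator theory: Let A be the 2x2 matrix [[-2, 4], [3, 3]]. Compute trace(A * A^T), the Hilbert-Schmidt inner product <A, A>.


trace(A * A^T) = sum of squares of all entries
= (-2)^2 + 4^2 + 3^2 + 3^2
= 4 + 16 + 9 + 9
= 38

38


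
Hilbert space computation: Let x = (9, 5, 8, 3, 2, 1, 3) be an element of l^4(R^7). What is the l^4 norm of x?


The l^4 norm = (sum |x_i|^4)^(1/4)
Sum of 4th powers = 6561 + 625 + 4096 + 81 + 16 + 1 + 81 = 11461
||x||_4 = (11461)^(1/4) = 10.3468

10.3468


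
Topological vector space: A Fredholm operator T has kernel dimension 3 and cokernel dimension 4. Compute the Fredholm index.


The Fredholm index is defined as ind(T) = dim(ker T) - dim(coker T)
= 3 - 4
= -1

-1


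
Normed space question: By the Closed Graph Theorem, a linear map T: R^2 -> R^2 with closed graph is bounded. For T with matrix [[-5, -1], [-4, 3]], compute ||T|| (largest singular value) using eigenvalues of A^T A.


A^T A = [[41, -7], [-7, 10]]
trace(A^T A) = 51, det(A^T A) = 361
discriminant = 51^2 - 4*361 = 1157
Largest eigenvalue of A^T A = (trace + sqrt(disc))/2 = 42.5074
||T|| = sqrt(42.5074) = 6.5198

6.5198


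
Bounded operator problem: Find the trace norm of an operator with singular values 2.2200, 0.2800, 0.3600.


The nuclear norm is the sum of all singular values.
||T||_1 = 2.2200 + 0.2800 + 0.3600
= 2.8600

2.8600


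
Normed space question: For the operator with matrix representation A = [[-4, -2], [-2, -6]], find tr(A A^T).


trace(A * A^T) = sum of squares of all entries
= (-4)^2 + (-2)^2 + (-2)^2 + (-6)^2
= 16 + 4 + 4 + 36
= 60

60


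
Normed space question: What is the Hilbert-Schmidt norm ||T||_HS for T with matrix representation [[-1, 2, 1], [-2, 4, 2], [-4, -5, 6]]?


The Hilbert-Schmidt norm is sqrt(sum of squares of all entries).
Sum of squares = (-1)^2 + 2^2 + 1^2 + (-2)^2 + 4^2 + 2^2 + (-4)^2 + (-5)^2 + 6^2
= 1 + 4 + 1 + 4 + 16 + 4 + 16 + 25 + 36 = 107
||T||_HS = sqrt(107) = 10.3441

10.3441


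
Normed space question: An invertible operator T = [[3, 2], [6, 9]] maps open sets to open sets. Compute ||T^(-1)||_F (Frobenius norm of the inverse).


det(T) = 3*9 - 2*6 = 15
T^(-1) = (1/15) * [[9, -2], [-6, 3]] = [[0.6000, -0.1333], [-0.4000, 0.2000]]
||T^(-1)||_F^2 = 0.6000^2 + (-0.1333)^2 + (-0.4000)^2 + 0.2000^2 = 0.5778
||T^(-1)||_F = sqrt(0.5778) = 0.7601

0.7601


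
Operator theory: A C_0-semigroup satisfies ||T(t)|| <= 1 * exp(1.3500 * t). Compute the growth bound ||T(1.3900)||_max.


||T(1.3900)|| <= 1 * exp(1.3500 * 1.3900)
= 1 * exp(1.8765)
= 1 * 6.5306
= 6.5306

6.5306


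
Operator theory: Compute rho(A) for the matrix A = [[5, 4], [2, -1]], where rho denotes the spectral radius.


For a 2x2 matrix, eigenvalues satisfy lambda^2 - (trace)*lambda + det = 0
trace = 5 + -1 = 4
det = 5*-1 - 4*2 = -13
discriminant = 4^2 - 4*(-13) = 68
spectral radius = max |eigenvalue| = 6.1231

6.1231


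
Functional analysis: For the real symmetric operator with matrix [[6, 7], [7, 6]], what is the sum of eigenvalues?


For a self-adjoint (symmetric) matrix, the eigenvalues are real.
The sum of eigenvalues equals the trace of the matrix.
trace = 6 + 6 = 12

12


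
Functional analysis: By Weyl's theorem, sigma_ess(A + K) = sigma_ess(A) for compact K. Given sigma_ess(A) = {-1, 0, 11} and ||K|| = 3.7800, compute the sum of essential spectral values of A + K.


By Weyl's theorem, the essential spectrum is invariant under compact perturbations.
sigma_ess(A + K) = sigma_ess(A) = {-1, 0, 11}
Sum = -1 + 0 + 11 = 10

10


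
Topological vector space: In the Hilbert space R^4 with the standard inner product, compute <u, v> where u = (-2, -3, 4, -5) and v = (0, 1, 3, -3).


Computing the standard inner product <u, v> = sum u_i * v_i
= -2*0 + -3*1 + 4*3 + -5*-3
= 0 + -3 + 12 + 15
= 24

24


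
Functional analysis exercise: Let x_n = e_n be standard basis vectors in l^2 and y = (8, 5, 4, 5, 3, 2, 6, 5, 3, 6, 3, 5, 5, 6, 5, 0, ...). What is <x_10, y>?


x_10 = e_10 is the standard basis vector with 1 in position 10.
<x_10, y> = y_10 = 6
As n -> infinity, <x_n, y> -> 0, confirming weak convergence of (x_n) to 0.

6


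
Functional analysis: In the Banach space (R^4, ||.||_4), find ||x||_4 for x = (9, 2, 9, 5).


The l^4 norm = (sum |x_i|^4)^(1/4)
Sum of 4th powers = 6561 + 16 + 6561 + 625 = 13763
||x||_4 = (13763)^(1/4) = 10.8312

10.8312


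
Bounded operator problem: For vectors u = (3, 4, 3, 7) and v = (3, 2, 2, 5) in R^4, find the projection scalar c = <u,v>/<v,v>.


Computing <u,v> = 3*3 + 4*2 + 3*2 + 7*5 = 58
Computing <v,v> = 3^2 + 2^2 + 2^2 + 5^2 = 42
Projection coefficient = 58/42 = 1.3810

1.3810


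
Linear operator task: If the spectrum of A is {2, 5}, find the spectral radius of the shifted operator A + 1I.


Spectrum of A + 1I = {3, 6}
Spectral radius = max |lambda| over the shifted spectrum
= max(3, 6) = 6

6


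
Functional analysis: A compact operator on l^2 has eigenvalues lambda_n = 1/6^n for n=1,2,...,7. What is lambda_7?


The eigenvalue formula gives lambda_7 = 1/6^7
= 1/279936
= 3.5722e-06

3.5722e-06


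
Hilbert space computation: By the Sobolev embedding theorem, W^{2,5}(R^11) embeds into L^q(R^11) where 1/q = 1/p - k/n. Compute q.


Using the Sobolev embedding formula: 1/q = 1/p - k/n
1/q = 1/5 - 2/11 = 1/55
q = 1/(1/55) = 55

55.0000


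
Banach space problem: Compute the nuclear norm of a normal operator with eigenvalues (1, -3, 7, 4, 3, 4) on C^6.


For a normal operator, singular values equal |eigenvalues|.
Trace norm = sum |lambda_i| = 1 + 3 + 7 + 4 + 3 + 4
= 22

22


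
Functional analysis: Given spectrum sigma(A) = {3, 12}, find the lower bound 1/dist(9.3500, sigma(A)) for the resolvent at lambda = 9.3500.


dist(9.3500, {3, 12}) = min(|9.3500 - 3|, |9.3500 - 12|)
= min(6.3500, 2.6500) = 2.6500
Resolvent bound = 1/2.6500 = 0.3774

0.3774


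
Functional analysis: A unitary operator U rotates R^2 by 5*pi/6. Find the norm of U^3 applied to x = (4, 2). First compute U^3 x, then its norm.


U is a rotation by theta = 5*pi/6
U^3 = rotation by 3*theta = 15*pi/6 = 3*pi/6 (mod 2*pi)
cos(3*pi/6) = 0.0000, sin(3*pi/6) = 1.0000
U^3 x = (0.0000 * 4 - 1.0000 * 2, 1.0000 * 4 + 0.0000 * 2)
= (-2.0000, 4.0000)
||U^3 x|| = sqrt((-2.0000)^2 + 4.0000^2) = sqrt(20.0000) = 4.4721

4.4721


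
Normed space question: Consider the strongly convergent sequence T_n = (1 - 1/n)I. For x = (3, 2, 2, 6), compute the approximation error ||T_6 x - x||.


T_6 x - x = (1 - 1/6)x - x = -x/6
||x|| = sqrt(53) = 7.2801
||T_6 x - x|| = ||x||/6 = 7.2801/6 = 1.2134

1.2134


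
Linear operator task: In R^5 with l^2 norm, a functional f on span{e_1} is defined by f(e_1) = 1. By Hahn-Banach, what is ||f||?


The norm of f is given by ||f|| = sup_{||x||=1} |f(x)|.
On span{e_1}, ||e_1|| = 1, so ||f|| = |f(e_1)| / ||e_1||
= |1| / 1 = 1.0000

1.0000


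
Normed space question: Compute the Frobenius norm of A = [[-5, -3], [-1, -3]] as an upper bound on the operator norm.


||A||_F^2 = sum a_ij^2
= (-5)^2 + (-3)^2 + (-1)^2 + (-3)^2
= 25 + 9 + 1 + 9 = 44
||A||_F = sqrt(44) = 6.6332

6.6332


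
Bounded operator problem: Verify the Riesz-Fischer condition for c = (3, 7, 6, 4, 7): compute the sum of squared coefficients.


sum |c_n|^2 = 3^2 + 7^2 + 6^2 + 4^2 + 7^2
= 9 + 49 + 36 + 16 + 49
= 159

159


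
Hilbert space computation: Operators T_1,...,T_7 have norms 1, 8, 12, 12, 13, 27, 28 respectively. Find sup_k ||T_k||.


By the Uniform Boundedness Principle, the supremum of norms is finite.
sup_k ||T_k|| = max(1, 8, 12, 12, 13, 27, 28) = 28

28


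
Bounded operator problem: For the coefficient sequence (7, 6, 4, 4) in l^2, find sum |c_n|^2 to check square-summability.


sum |c_n|^2 = 7^2 + 6^2 + 4^2 + 4^2
= 49 + 36 + 16 + 16
= 117

117


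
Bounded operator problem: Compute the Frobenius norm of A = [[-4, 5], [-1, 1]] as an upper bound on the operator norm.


||A||_F^2 = sum a_ij^2
= (-4)^2 + 5^2 + (-1)^2 + 1^2
= 16 + 25 + 1 + 1 = 43
||A||_F = sqrt(43) = 6.5574

6.5574


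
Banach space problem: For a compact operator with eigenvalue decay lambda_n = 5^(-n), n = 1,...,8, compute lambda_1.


The eigenvalue formula gives lambda_1 = 1/5^1
= 1/5
= 0.2000

0.2000


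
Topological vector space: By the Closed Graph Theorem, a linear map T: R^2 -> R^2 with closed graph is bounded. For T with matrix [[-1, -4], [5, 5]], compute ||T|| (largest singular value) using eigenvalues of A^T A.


A^T A = [[26, 29], [29, 41]]
trace(A^T A) = 67, det(A^T A) = 225
discriminant = 67^2 - 4*225 = 3589
Largest eigenvalue of A^T A = (trace + sqrt(disc))/2 = 63.4541
||T|| = sqrt(63.4541) = 7.9658

7.9658


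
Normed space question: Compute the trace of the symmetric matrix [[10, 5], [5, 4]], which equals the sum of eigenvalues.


For a self-adjoint (symmetric) matrix, the eigenvalues are real.
The sum of eigenvalues equals the trace of the matrix.
trace = 10 + 4 = 14

14


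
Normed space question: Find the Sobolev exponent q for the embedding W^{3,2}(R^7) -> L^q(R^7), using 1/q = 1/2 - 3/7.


Using the Sobolev embedding formula: 1/q = 1/p - k/n
1/q = 1/2 - 3/7 = 1/14
q = 1/(1/14) = 14

14.0000


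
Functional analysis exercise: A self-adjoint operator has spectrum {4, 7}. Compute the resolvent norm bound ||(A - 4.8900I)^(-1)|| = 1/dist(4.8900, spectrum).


dist(4.8900, {4, 7}) = min(|4.8900 - 4|, |4.8900 - 7|)
= min(0.8900, 2.1100) = 0.8900
Resolvent bound = 1/0.8900 = 1.1236

1.1236


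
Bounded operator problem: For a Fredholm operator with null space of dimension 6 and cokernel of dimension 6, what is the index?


The Fredholm index is defined as ind(T) = dim(ker T) - dim(coker T)
= 6 - 6
= 0

0


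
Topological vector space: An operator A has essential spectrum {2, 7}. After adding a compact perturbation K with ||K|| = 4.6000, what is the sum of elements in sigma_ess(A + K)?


By Weyl's theorem, the essential spectrum is invariant under compact perturbations.
sigma_ess(A + K) = sigma_ess(A) = {2, 7}
Sum = 2 + 7 = 9

9


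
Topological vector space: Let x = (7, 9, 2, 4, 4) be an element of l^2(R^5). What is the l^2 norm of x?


The l^2 norm = (sum |x_i|^2)^(1/2)
Sum of 2th powers = 49 + 81 + 4 + 16 + 16 = 166
||x||_2 = (166)^(1/2) = 12.8841

12.8841


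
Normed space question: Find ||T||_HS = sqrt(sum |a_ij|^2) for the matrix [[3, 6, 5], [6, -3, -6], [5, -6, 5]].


The Hilbert-Schmidt norm is sqrt(sum of squares of all entries).
Sum of squares = 3^2 + 6^2 + 5^2 + 6^2 + (-3)^2 + (-6)^2 + 5^2 + (-6)^2 + 5^2
= 9 + 36 + 25 + 36 + 9 + 36 + 25 + 36 + 25 = 237
||T||_HS = sqrt(237) = 15.3948

15.3948


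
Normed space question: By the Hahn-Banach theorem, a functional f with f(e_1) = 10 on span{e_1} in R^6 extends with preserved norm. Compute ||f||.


The norm of f is given by ||f|| = sup_{||x||=1} |f(x)|.
On span{e_1}, ||e_1|| = 1, so ||f|| = |f(e_1)| / ||e_1||
= |10| / 1 = 10.0000

10.0000


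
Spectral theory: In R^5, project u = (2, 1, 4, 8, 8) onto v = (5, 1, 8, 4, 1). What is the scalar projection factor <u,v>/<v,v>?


Computing <u,v> = 2*5 + 1*1 + 4*8 + 8*4 + 8*1 = 83
Computing <v,v> = 5^2 + 1^2 + 8^2 + 4^2 + 1^2 = 107
Projection coefficient = 83/107 = 0.7757

0.7757


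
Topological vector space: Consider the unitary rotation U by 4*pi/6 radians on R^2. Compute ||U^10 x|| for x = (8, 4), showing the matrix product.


U is a rotation by theta = 4*pi/6
U^10 = rotation by 10*theta = 40*pi/6 = 4*pi/6 (mod 2*pi)
cos(4*pi/6) = -0.5000, sin(4*pi/6) = 0.8660
U^10 x = (-0.5000 * 8 - 0.8660 * 4, 0.8660 * 8 + -0.5000 * 4)
= (-7.4641, 4.9282)
||U^10 x|| = sqrt((-7.4641)^2 + 4.9282^2) = sqrt(80.0000) = 8.9443

8.9443


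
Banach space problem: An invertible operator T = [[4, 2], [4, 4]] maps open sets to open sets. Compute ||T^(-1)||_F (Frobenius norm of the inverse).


det(T) = 4*4 - 2*4 = 8
T^(-1) = (1/8) * [[4, -2], [-4, 4]] = [[0.5000, -0.2500], [-0.5000, 0.5000]]
||T^(-1)||_F^2 = 0.5000^2 + (-0.2500)^2 + (-0.5000)^2 + 0.5000^2 = 0.8125
||T^(-1)||_F = sqrt(0.8125) = 0.9014

0.9014


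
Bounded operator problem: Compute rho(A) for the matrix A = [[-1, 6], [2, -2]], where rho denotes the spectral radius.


For a 2x2 matrix, eigenvalues satisfy lambda^2 - (trace)*lambda + det = 0
trace = -1 + -2 = -3
det = -1*-2 - 6*2 = -10
discriminant = (-3)^2 - 4*(-10) = 49
spectral radius = max |eigenvalue| = 5.0000

5.0000


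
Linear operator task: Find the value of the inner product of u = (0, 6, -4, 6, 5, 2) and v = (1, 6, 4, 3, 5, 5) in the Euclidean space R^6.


Computing the standard inner product <u, v> = sum u_i * v_i
= 0*1 + 6*6 + -4*4 + 6*3 + 5*5 + 2*5
= 0 + 36 + -16 + 18 + 25 + 10
= 73

73


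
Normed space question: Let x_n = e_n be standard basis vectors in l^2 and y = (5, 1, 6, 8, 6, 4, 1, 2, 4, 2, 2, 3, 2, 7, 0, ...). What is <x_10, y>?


x_10 = e_10 is the standard basis vector with 1 in position 10.
<x_10, y> = y_10 = 2
As n -> infinity, <x_n, y> -> 0, confirming weak convergence of (x_n) to 0.

2


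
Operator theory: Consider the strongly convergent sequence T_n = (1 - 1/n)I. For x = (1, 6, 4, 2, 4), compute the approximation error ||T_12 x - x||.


T_12 x - x = (1 - 1/12)x - x = -x/12
||x|| = sqrt(73) = 8.5440
||T_12 x - x|| = ||x||/12 = 8.5440/12 = 0.7120

0.7120


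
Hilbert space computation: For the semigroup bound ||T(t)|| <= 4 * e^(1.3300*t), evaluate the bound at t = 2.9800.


||T(2.9800)|| <= 4 * exp(1.3300 * 2.9800)
= 4 * exp(3.9634)
= 4 * 52.6360
= 210.5439

210.5439


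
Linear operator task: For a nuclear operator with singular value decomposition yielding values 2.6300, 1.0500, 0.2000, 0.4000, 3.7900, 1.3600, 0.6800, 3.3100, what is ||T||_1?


The nuclear norm is the sum of all singular values.
||T||_1 = 2.6300 + 1.0500 + 0.2000 + 0.4000 + 3.7900 + 1.3600 + 0.6800 + 3.3100
= 13.4200

13.4200


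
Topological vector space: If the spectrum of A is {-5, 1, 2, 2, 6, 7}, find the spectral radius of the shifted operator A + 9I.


Spectrum of A + 9I = {4, 10, 11, 11, 15, 16}
Spectral radius = max |lambda| over the shifted spectrum
= max(4, 10, 11, 11, 15, 16) = 16

16


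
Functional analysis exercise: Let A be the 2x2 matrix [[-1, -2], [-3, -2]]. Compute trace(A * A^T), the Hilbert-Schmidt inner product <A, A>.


trace(A * A^T) = sum of squares of all entries
= (-1)^2 + (-2)^2 + (-3)^2 + (-2)^2
= 1 + 4 + 9 + 4
= 18

18


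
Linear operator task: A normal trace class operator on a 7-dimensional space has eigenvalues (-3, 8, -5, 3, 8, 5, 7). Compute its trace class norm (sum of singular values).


For a normal operator, singular values equal |eigenvalues|.
Trace norm = sum |lambda_i| = 3 + 8 + 5 + 3 + 8 + 5 + 7
= 39

39


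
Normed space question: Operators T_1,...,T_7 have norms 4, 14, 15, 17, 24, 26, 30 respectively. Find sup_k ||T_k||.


By the Uniform Boundedness Principle, the supremum of norms is finite.
sup_k ||T_k|| = max(4, 14, 15, 17, 24, 26, 30) = 30

30


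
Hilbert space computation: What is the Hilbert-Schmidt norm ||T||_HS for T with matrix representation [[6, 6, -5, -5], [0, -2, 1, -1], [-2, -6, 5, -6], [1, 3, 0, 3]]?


The Hilbert-Schmidt norm is sqrt(sum of squares of all entries).
Sum of squares = 6^2 + 6^2 + (-5)^2 + (-5)^2 + 0^2 + (-2)^2 + 1^2 + (-1)^2 + (-2)^2 + (-6)^2 + 5^2 + (-6)^2 + 1^2 + 3^2 + 0^2 + 3^2
= 36 + 36 + 25 + 25 + 0 + 4 + 1 + 1 + 4 + 36 + 25 + 36 + 1 + 9 + 0 + 9 = 248
||T||_HS = sqrt(248) = 15.7480

15.7480


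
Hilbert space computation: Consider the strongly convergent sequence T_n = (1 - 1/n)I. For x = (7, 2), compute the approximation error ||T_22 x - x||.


T_22 x - x = (1 - 1/22)x - x = -x/22
||x|| = sqrt(53) = 7.2801
||T_22 x - x|| = ||x||/22 = 7.2801/22 = 0.3309

0.3309


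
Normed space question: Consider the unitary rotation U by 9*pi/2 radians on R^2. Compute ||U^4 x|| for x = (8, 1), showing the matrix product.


U is a rotation by theta = 9*pi/2
U^4 = rotation by 4*theta = 36*pi/2 = 0*pi/2 (mod 2*pi)
cos(0*pi/2) = 1.0000, sin(0*pi/2) = 0.0000
U^4 x = (1.0000 * 8 - 0.0000 * 1, 0.0000 * 8 + 1.0000 * 1)
= (8.0000, 1.0000)
||U^4 x|| = sqrt(8.0000^2 + 1.0000^2) = sqrt(65.0000) = 8.0623

8.0623


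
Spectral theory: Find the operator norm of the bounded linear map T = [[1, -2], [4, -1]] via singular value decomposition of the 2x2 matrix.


A^T A = [[17, -6], [-6, 5]]
trace(A^T A) = 22, det(A^T A) = 49
discriminant = 22^2 - 4*49 = 288
Largest eigenvalue of A^T A = (trace + sqrt(disc))/2 = 19.4853
||T|| = sqrt(19.4853) = 4.4142

4.4142


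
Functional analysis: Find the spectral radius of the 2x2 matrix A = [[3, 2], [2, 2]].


For a 2x2 matrix, eigenvalues satisfy lambda^2 - (trace)*lambda + det = 0
trace = 3 + 2 = 5
det = 3*2 - 2*2 = 2
discriminant = 5^2 - 4*(2) = 17
spectral radius = max |eigenvalue| = 4.5616

4.5616


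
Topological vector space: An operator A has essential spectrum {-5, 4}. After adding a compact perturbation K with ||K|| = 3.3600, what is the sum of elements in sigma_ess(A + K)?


By Weyl's theorem, the essential spectrum is invariant under compact perturbations.
sigma_ess(A + K) = sigma_ess(A) = {-5, 4}
Sum = -5 + 4 = -1

-1


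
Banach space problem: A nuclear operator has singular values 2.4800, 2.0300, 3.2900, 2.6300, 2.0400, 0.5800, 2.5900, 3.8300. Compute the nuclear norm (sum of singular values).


The nuclear norm is the sum of all singular values.
||T||_1 = 2.4800 + 2.0300 + 3.2900 + 2.6300 + 2.0400 + 0.5800 + 2.5900 + 3.8300
= 19.4700

19.4700


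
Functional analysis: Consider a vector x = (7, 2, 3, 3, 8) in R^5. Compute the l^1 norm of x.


The l^1 norm equals the sum of absolute values of all components.
||x||_1 = 7 + 2 + 3 + 3 + 8
= 23

23.0000


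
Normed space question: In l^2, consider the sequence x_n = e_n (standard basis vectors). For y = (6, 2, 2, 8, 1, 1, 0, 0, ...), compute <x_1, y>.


x_1 = e_1 is the standard basis vector with 1 in position 1.
<x_1, y> = y_1 = 6
As n -> infinity, <x_n, y> -> 0, confirming weak convergence of (x_n) to 0.

6


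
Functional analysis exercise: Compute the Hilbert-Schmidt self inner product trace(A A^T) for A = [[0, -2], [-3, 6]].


trace(A * A^T) = sum of squares of all entries
= 0^2 + (-2)^2 + (-3)^2 + 6^2
= 0 + 4 + 9 + 36
= 49

49


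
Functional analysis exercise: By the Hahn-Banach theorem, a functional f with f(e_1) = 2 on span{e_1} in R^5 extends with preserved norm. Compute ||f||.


The norm of f is given by ||f|| = sup_{||x||=1} |f(x)|.
On span{e_1}, ||e_1|| = 1, so ||f|| = |f(e_1)| / ||e_1||
= |2| / 1 = 2.0000

2.0000


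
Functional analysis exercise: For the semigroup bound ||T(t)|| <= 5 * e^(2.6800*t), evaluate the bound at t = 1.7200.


||T(1.7200)|| <= 5 * exp(2.6800 * 1.7200)
= 5 * exp(4.6096)
= 5 * 100.4440
= 502.2198

502.2198


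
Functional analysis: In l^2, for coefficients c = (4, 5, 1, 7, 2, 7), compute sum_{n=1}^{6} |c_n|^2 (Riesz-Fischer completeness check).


sum |c_n|^2 = 4^2 + 5^2 + 1^2 + 7^2 + 2^2 + 7^2
= 16 + 25 + 1 + 49 + 4 + 49
= 144

144


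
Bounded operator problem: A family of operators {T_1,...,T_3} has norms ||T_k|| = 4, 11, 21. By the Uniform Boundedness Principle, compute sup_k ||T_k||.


By the Uniform Boundedness Principle, the supremum of norms is finite.
sup_k ||T_k|| = max(4, 11, 21) = 21

21


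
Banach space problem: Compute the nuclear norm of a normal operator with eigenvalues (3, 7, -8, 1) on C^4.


For a normal operator, singular values equal |eigenvalues|.
Trace norm = sum |lambda_i| = 3 + 7 + 8 + 1
= 19

19


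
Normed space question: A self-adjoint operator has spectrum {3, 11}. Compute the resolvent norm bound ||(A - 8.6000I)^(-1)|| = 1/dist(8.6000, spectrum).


dist(8.6000, {3, 11}) = min(|8.6000 - 3|, |8.6000 - 11|)
= min(5.6000, 2.4000) = 2.4000
Resolvent bound = 1/2.4000 = 0.4167

0.4167


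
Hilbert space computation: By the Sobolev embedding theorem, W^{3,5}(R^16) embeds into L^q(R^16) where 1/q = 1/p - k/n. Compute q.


Using the Sobolev embedding formula: 1/q = 1/p - k/n
1/q = 1/5 - 3/16 = 1/80
q = 1/(1/80) = 80

80.0000


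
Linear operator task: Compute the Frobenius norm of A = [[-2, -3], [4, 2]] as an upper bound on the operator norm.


||A||_F^2 = sum a_ij^2
= (-2)^2 + (-3)^2 + 4^2 + 2^2
= 4 + 9 + 16 + 4 = 33
||A||_F = sqrt(33) = 5.7446

5.7446


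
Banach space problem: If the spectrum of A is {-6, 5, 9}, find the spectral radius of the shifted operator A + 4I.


Spectrum of A + 4I = {-2, 9, 13}
Spectral radius = max |lambda| over the shifted spectrum
= max(2, 9, 13) = 13

13


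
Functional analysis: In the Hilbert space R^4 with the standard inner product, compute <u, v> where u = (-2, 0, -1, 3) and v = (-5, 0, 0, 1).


Computing the standard inner product <u, v> = sum u_i * v_i
= -2*-5 + 0*0 + -1*0 + 3*1
= 10 + 0 + 0 + 3
= 13

13


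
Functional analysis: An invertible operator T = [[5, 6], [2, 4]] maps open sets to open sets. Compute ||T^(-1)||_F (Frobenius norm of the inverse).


det(T) = 5*4 - 6*2 = 8
T^(-1) = (1/8) * [[4, -6], [-2, 5]] = [[0.5000, -0.7500], [-0.2500, 0.6250]]
||T^(-1)||_F^2 = 0.5000^2 + (-0.7500)^2 + (-0.2500)^2 + 0.6250^2 = 1.2656
||T^(-1)||_F = sqrt(1.2656) = 1.1250

1.1250


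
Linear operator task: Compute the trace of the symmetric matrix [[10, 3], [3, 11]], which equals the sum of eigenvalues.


For a self-adjoint (symmetric) matrix, the eigenvalues are real.
The sum of eigenvalues equals the trace of the matrix.
trace = 10 + 11 = 21

21


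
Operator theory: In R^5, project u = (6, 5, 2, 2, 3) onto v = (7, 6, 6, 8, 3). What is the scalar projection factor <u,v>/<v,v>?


Computing <u,v> = 6*7 + 5*6 + 2*6 + 2*8 + 3*3 = 109
Computing <v,v> = 7^2 + 6^2 + 6^2 + 8^2 + 3^2 = 194
Projection coefficient = 109/194 = 0.5619

0.5619


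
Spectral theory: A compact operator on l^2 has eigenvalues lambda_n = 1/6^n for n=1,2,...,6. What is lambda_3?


The eigenvalue formula gives lambda_3 = 1/6^3
= 1/216
= 0.0046

0.0046


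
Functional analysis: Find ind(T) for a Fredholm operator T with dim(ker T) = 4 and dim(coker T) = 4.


The Fredholm index is defined as ind(T) = dim(ker T) - dim(coker T)
= 4 - 4
= 0

0


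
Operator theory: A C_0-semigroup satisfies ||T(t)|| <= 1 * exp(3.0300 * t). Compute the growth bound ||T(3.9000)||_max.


||T(3.9000)|| <= 1 * exp(3.0300 * 3.9000)
= 1 * exp(11.8170)
= 1 * 135537.0075
= 135537.0075

135537.0075


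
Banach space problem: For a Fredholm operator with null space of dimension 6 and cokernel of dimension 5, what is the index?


The Fredholm index is defined as ind(T) = dim(ker T) - dim(coker T)
= 6 - 5
= 1

1


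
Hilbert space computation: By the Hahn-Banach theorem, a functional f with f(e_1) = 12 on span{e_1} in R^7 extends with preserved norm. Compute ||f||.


The norm of f is given by ||f|| = sup_{||x||=1} |f(x)|.
On span{e_1}, ||e_1|| = 1, so ||f|| = |f(e_1)| / ||e_1||
= |12| / 1 = 12.0000

12.0000


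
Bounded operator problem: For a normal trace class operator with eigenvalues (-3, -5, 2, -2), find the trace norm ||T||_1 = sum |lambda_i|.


For a normal operator, singular values equal |eigenvalues|.
Trace norm = sum |lambda_i| = 3 + 5 + 2 + 2
= 12

12


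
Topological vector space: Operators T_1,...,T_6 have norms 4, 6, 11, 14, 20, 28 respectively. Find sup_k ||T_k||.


By the Uniform Boundedness Principle, the supremum of norms is finite.
sup_k ||T_k|| = max(4, 6, 11, 14, 20, 28) = 28

28


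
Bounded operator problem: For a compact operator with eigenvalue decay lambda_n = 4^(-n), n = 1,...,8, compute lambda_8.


The eigenvalue formula gives lambda_8 = 1/4^8
= 1/65536
= 1.5259e-05

1.5259e-05


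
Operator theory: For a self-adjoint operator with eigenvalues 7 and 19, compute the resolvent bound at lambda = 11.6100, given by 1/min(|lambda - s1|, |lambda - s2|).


dist(11.6100, {7, 19}) = min(|11.6100 - 7|, |11.6100 - 19|)
= min(4.6100, 7.3900) = 4.6100
Resolvent bound = 1/4.6100 = 0.2169

0.2169


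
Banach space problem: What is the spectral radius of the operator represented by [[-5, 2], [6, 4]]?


For a 2x2 matrix, eigenvalues satisfy lambda^2 - (trace)*lambda + det = 0
trace = -5 + 4 = -1
det = -5*4 - 2*6 = -32
discriminant = (-1)^2 - 4*(-32) = 129
spectral radius = max |eigenvalue| = 6.1789

6.1789


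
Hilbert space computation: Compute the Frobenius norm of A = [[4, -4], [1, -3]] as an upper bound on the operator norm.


||A||_F^2 = sum a_ij^2
= 4^2 + (-4)^2 + 1^2 + (-3)^2
= 16 + 16 + 1 + 9 = 42
||A||_F = sqrt(42) = 6.4807

6.4807


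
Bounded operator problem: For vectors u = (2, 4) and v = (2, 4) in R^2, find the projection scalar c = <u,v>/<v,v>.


Computing <u,v> = 2*2 + 4*4 = 20
Computing <v,v> = 2^2 + 4^2 = 20
Projection coefficient = 20/20 = 1.0000

1.0000


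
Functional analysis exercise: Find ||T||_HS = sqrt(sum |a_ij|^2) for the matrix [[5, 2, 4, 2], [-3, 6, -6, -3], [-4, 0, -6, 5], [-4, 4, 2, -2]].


The Hilbert-Schmidt norm is sqrt(sum of squares of all entries).
Sum of squares = 5^2 + 2^2 + 4^2 + 2^2 + (-3)^2 + 6^2 + (-6)^2 + (-3)^2 + (-4)^2 + 0^2 + (-6)^2 + 5^2 + (-4)^2 + 4^2 + 2^2 + (-2)^2
= 25 + 4 + 16 + 4 + 9 + 36 + 36 + 9 + 16 + 0 + 36 + 25 + 16 + 16 + 4 + 4 = 256
||T||_HS = sqrt(256) = 16.0000

16.0000


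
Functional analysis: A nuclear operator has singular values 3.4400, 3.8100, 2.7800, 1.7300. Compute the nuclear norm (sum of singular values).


The nuclear norm is the sum of all singular values.
||T||_1 = 3.4400 + 3.8100 + 2.7800 + 1.7300
= 11.7600

11.7600


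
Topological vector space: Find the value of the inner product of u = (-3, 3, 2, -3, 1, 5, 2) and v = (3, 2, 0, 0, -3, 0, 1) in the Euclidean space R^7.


Computing the standard inner product <u, v> = sum u_i * v_i
= -3*3 + 3*2 + 2*0 + -3*0 + 1*-3 + 5*0 + 2*1
= -9 + 6 + 0 + 0 + -3 + 0 + 2
= -4

-4


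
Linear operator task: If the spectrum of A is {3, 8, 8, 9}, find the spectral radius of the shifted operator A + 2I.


Spectrum of A + 2I = {5, 10, 10, 11}
Spectral radius = max |lambda| over the shifted spectrum
= max(5, 10, 10, 11) = 11

11


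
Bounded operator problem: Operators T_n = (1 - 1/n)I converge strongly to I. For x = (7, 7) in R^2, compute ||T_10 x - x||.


T_10 x - x = (1 - 1/10)x - x = -x/10
||x|| = sqrt(98) = 9.8995
||T_10 x - x|| = ||x||/10 = 9.8995/10 = 0.9899

0.9899
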